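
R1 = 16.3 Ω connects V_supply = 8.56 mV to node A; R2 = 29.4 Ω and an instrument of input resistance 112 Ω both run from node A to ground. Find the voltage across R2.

V_out ≈ 5.04 mV

First combine the lower leg with the load: R2 ‖ R_L = 23.29 Ω.
Voltage divider with the loaded lower leg: V_out = 8.56 × 23.29/(16.3 + 23.29) = 8.56 × 0.5883 = 5.035 mV.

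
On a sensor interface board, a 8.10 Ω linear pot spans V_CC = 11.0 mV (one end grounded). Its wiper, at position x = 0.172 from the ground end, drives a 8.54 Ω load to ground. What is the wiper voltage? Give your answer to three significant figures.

V_out ≈ 1.67 mV

Lower segment x·R_p = 1.393 Ω; upper segment (1−x)·R_p = 6.707 Ω.
Lower segment in parallel with the load: 1.393 ‖ 8.54 = 1.198 Ω.
Loaded-divider output: V_out = 11.0 × 0.1515 = 1.667 mV.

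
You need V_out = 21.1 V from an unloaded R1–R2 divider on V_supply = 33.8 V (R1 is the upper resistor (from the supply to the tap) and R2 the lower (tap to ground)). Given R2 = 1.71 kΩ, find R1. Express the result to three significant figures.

Required fraction k = V_out/V_supply = 0.6243.
Rearranging, R1 = R2·(1−k)/k = 1.71 × 0.6019 = 1.029 kΩ.

R1 ≈ 1.03 kΩ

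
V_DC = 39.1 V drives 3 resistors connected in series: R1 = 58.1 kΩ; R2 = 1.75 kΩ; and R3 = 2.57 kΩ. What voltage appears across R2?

ΣR = 58.1 + 1.75 + 2.57 = 62.42 kΩ.
By the voltage-divider rule, V = 39.1 × 1.750/62.42 = 1.096 V.

V ≈ 1.10 V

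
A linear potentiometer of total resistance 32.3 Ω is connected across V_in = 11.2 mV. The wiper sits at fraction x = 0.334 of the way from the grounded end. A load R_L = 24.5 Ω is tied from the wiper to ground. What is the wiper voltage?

V_out ≈ 2.89 mV

Lower segment x·R_p = 10.79 Ω; upper segment (1−x)·R_p = 21.51 Ω.
R_L loads the lower segment: effective lower R = 7.490 Ω.
V_out = 11.2 × 7.490/(21.51 + 7.490) = 2.893 mV.
(Unloaded: V_out = x·V_in = 3.74 mV.)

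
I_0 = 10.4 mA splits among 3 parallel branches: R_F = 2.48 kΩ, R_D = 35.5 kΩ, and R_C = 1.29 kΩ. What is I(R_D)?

ΣG = 1/2.48 + 1/35.5 + 1/1.29 = 1.207.
R_D takes the fraction G_k/ΣG = 0.02817/1.207 = 0.02335, so I = 10.4 × 0.02335 = 0.2428 mA.

I ≈ 0.243 mA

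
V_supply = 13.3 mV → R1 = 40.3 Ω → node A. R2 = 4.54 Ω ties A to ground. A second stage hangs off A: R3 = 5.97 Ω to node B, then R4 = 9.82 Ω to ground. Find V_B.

Node A sees R2 in parallel with the series input of stage 2, R3 + R4 = 15.79 Ω.
R2 ‖ (R3+R4) = 3.526 Ω.
First divider: V_A = V_supply · 3.526/(40.3 + 3.526) = 1.070 mV.
Then the unloaded second divider: V_B = V_A × R4/(R3+R4) = 1.070 × 0.6219 = 0.6655 mV.

V_B ≈ 0.666 mV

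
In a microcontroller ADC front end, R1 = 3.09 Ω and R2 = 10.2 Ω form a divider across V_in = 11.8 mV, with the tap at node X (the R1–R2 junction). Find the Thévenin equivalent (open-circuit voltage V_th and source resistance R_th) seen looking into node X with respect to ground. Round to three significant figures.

With X open, the divider is unloaded: V_th = 11.8 × 10.2/13.29 = 9.056 mV.
Zeroing V_in shorts the top of R1 to ground, so R_th = R1 ‖ R2 = 2.372 Ω.

V_th ≈ 9.06 mV, R_th ≈ 2.37 Ω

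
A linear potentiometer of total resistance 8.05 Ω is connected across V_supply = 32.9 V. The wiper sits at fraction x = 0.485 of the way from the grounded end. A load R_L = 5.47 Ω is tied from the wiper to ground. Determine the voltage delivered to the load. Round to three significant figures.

Split the track: R_lower = x·R_p = 3.904 Ω, R_upper = (1−x)·R_p = 4.146 Ω.
(x·R_p) ‖ R_L = 2.278 Ω.
Then V_out = V_supply · 2.278/(4.146 + 2.278) = 11.67 V.

V_out ≈ 11.7 V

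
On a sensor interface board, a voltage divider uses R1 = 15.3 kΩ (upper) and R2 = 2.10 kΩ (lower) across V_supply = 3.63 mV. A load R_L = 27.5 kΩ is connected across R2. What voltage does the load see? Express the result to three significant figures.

V_out ≈ 0.411 mV

The load sits in parallel with R2, giving an effective lower resistance R2' = R2·R_L/(R2+R_L) = 1.951 kΩ.
Now apply the divider: V_out = 3.63 × 0.1131 = 0.4105 mV.
(Unloaded it would be 0.438 mV; the load pulls it down.)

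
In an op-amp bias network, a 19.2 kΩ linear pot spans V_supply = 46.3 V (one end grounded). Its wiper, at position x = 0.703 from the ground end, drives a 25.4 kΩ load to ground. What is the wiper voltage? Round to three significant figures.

Lower segment x·R_p = 13.50 kΩ; upper segment (1−x)·R_p = 5.702 kΩ.
Lower segment in parallel with the load: 13.50 ‖ 25.4 = 8.814 kΩ.
V_out = 46.3 × 8.814/(5.702 + 8.814) = 28.11 V.

V_out ≈ 28.1 V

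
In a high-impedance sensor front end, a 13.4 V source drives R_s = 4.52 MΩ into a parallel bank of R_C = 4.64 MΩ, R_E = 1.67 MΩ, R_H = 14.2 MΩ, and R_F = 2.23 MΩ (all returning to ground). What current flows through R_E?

I ≈ 1.14 µA

Parallel bank: R_p = 1/(1/4.64 + 1/1.67 + 1/14.2 + 1/2.23) = 0.7501 MΩ.
Node voltage V_A = V_in · R_p/(R_s + R_p) = 13.4 × 0.1423 = 1.907 V.
Branch current I = V_A/R_E = 1.907/1.67 = 1.142 µA.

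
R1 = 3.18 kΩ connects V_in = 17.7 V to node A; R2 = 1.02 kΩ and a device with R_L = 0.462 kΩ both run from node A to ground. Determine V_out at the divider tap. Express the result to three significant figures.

The load sits in parallel with R2, giving an effective lower resistance R2' = R2·R_L/(R2+R_L) = 0.3180 kΩ.
Then V_out = V_in · R2'/(R1 + R2') = 17.7 × 0.3180/3.498 = 1.609 V.
(Unloaded it would be 4.30 V; the load pulls it down.)

V_out ≈ 1.61 V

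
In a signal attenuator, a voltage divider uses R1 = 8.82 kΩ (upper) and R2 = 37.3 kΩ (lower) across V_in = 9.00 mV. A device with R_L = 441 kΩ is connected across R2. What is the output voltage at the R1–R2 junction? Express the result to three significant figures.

V_out ≈ 7.16 mV

First combine the lower leg with the load: R2 ‖ R_L = 34.39 kΩ.
Now apply the divider: V_out = 9.00 × 0.7959 = 7.163 mV.
(Unloaded it would be 7.28 mV; the load pulls it down.)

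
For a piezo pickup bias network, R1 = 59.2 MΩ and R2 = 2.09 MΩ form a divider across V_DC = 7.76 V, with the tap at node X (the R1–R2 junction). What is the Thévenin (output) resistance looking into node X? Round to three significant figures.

R_th ≈ 2.02 MΩ

Looking into X with the source shorted: R_th = R1·R2/(R1+R2) = 59.20 × 2.09/61.29 = 2.019 MΩ.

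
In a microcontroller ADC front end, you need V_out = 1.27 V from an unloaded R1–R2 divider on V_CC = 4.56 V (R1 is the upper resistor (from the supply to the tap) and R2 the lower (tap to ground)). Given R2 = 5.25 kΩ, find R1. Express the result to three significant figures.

The divider ratio is R2/(R1+R2) = 1.27/4.56 = 0.2785.
R1 = R2·(1/k − 1) = 5.25 × 2.591 = 13.60 kΩ.

R1 ≈ 13.6 kΩ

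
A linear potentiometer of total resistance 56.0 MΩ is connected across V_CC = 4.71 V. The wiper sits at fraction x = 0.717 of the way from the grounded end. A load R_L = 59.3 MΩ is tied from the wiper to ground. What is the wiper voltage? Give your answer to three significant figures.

V_out ≈ 2.83 V

Lower segment x·R_p = 40.15 MΩ; upper segment (1−x)·R_p = 15.85 MΩ.
(x·R_p) ‖ R_L = 23.94 MΩ.
V_out = 4.71 × 23.94/(15.85 + 23.94) = 2.834 V.
(Unloaded: V_out = x·V_CC = 3.38 V.)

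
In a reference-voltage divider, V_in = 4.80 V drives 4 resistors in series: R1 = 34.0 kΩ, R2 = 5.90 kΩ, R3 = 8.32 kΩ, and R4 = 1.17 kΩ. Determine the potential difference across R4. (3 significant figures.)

V ≈ 0.114 V

ΣR = 34.0 + 5.90 + 8.32 + 1.17 = 49.39 kΩ.
By the voltage-divider rule, V = 4.80 × 1.170/49.39 = 0.1137 V.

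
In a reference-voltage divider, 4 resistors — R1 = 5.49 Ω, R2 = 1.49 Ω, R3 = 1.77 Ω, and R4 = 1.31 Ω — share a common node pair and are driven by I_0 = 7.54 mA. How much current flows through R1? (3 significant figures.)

Conductances: ΣG = 1/5.49 + 1/1.49 + 1/1.77 + 1/1.31 = 2.182 (1/Ω).
Current divider: I(R1) = I_0 · G_k/ΣG = 7.54 × (0.1821/2.182) = 7.54 × 0.08349 = 0.6295 mA.

I ≈ 0.630 mA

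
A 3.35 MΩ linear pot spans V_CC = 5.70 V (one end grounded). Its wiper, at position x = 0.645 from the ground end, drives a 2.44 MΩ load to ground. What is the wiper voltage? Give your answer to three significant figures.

Split the track: R_lower = x·R_p = 2.161 MΩ, R_upper = (1−x)·R_p = 1.189 MΩ.
R_L loads the lower segment: effective lower R = 1.146 MΩ.
V_out = 5.70 × 1.146/(1.189 + 1.146) = 2.797 V.

V_out ≈ 2.80 V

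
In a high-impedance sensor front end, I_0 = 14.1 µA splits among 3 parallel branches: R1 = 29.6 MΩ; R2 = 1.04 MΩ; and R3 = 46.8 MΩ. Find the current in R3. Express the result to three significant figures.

I ≈ 0.296 µA

ΣG = 1/29.6 + 1/1.04 + 1/46.8 = 1.017.
R3 takes the fraction G_k/ΣG = 0.02137/1.017 = 0.02102, so I = 14.1 × 0.02102 = 0.2963 µA.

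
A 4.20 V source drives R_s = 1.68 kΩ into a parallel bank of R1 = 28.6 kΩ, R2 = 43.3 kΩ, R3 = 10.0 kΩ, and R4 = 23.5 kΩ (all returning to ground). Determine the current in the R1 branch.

I ≈ 0.110 mA

Equivalent of the parallel group: R_p = 4.985 kΩ.
V_A by voltage divider: V_A = 4.20 × 4.985/(1.68 + 4.985) = 3.141 V.
Branch current I = V_A/R1 = 3.141/28.6 = 0.1098 mA.
(Check via current divider: I_total = 0.6302 mA; share G_k/ΣG = 0.1743 → same result.)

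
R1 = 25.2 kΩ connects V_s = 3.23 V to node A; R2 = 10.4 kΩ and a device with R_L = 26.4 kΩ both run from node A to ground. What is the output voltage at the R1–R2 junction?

First combine the lower leg with the load: R2 ‖ R_L = 7.461 kΩ.
Then V_out = V_s · R2'/(R1 + R2') = 3.23 × 7.461/32.66 = 0.7378 V.

V_out ≈ 0.738 V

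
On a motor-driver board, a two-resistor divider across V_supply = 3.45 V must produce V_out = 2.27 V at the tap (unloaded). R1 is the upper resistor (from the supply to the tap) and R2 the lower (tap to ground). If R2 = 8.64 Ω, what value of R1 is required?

The divider ratio is R2/(R1+R2) = 2.27/3.45 = 0.6580.
So R1 = R2 · (V_supply/V_out − 1) = 8.64 × (3.45/2.27 − 1) = 8.64 × 0.5198 = 4.491 Ω.

R1 ≈ 4.49 Ω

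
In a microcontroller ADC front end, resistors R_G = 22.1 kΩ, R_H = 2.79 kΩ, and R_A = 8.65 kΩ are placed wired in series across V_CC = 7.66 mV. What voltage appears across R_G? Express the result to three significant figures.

Series total: ΣR = 22.1 + 2.79 + 8.65 = 33.54 kΩ.
Voltage divider: V = V_CC · (22.10 / 33.54) = 7.66 × 0.6589 = 5.047 mV.

V ≈ 5.05 mV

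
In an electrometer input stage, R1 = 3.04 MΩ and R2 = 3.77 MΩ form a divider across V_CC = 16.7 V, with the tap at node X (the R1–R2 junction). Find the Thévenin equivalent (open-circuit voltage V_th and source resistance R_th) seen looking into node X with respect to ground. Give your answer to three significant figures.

V_th is the unloaded tap voltage: V_CC · R2/(R1+R2) = 16.7 × 0.5536 = 9.245 V.
Looking into X with the source shorted: R_th = R1·R2/(R1+R2) = 3.040 × 3.77/6.810 = 1.683 MΩ.

V_th ≈ 9.25 V, R_th ≈ 1.68 MΩ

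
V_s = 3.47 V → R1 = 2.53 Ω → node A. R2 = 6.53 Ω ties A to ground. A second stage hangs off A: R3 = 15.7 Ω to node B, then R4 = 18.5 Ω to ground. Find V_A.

Looking into the second stage from A: R3 + R4 = 34.20 Ω appears in parallel with R2.
Effective lower resistance at A: R2 ‖ 34.20 = 5.483 Ω.
V_A = 3.47 × 5.483/(2.53 + 5.483) = 2.374 V.

V_A ≈ 2.37 V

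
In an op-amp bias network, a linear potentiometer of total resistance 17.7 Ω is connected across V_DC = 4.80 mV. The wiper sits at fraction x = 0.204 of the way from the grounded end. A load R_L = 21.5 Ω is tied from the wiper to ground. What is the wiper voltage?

Lower segment x·R_p = 3.611 Ω; upper segment (1−x)·R_p = 14.09 Ω.
(x·R_p) ‖ R_L = 3.092 Ω.
Loaded-divider output: V_out = 4.80 × 0.1799 = 0.8637 mV.
(Unloaded: V_out = x·V_DC = 0.979 mV.)

V_out ≈ 0.864 mV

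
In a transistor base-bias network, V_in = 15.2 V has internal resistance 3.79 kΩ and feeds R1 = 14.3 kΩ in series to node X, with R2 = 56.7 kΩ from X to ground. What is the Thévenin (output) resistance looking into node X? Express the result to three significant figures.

R_th ≈ 13.7 kΩ

R1' = 3.79 + 14.3 = 18.09 kΩ (source resistance + R1).
With V_in suppressed (replaced by a short), R_th = R1' ‖ R2 = (18.09 × 56.7)/(18.09 + 56.7) = 13.71 kΩ.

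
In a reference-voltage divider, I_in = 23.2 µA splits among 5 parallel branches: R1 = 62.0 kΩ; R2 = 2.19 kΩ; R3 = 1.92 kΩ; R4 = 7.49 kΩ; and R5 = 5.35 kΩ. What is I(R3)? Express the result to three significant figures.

I ≈ 9.20 µA

Total conductance ΣG = 1/62.0 + 1/2.19 + 1/1.92 + 1/7.49 + 1/5.35 = 1.314 (units of 1/kΩ).
R3 takes the fraction G_k/ΣG = 0.5208/1.314 = 0.3964, so I = 23.2 × 0.3964 = 9.196 µA.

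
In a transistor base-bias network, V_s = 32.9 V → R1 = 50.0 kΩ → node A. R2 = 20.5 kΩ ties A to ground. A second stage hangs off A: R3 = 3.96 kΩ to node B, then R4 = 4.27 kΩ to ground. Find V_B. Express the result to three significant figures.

V_B ≈ 1.79 V

Node A sees R2 in parallel with the series input of stage 2, R3 + R4 = 8.230 kΩ.
R2 ‖ (R3+R4) = 5.872 kΩ.
So V_A = 32.9 × 0.1051 = 3.458 V.
Then the unloaded second divider: V_B = V_A × R4/(R3+R4) = 3.458 × 0.5188 = 1.794 V.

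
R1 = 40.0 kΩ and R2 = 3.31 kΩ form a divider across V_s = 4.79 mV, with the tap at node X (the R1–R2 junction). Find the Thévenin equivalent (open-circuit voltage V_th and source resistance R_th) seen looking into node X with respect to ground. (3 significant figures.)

V_th ≈ 0.366 mV, R_th ≈ 3.06 kΩ

V_th is the unloaded tap voltage: V_s · R2/(R1+R2) = 4.79 × 0.07643 = 0.3661 mV.
Zeroing V_s shorts the top of R1 to ground, so R_th = R1 ‖ R2 = 3.057 kΩ.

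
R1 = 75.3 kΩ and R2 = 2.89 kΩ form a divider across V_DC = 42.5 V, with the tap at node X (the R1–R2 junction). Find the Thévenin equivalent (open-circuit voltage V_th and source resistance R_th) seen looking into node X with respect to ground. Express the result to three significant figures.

V_th is the unloaded tap voltage: V_DC · R2/(R1+R2) = 42.5 × 0.03696 = 1.571 V.
With V_DC suppressed (replaced by a short), R_th = R1 ‖ R2 = (75.30 × 2.89)/(75.30 + 2.89) = 2.783 kΩ.

V_th ≈ 1.57 V, R_th ≈ 2.78 kΩ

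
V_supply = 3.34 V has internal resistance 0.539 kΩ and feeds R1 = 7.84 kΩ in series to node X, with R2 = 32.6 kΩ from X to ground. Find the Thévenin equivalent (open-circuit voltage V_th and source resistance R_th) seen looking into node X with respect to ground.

R1' = 0.539 + 7.84 = 8.379 kΩ (source resistance + R1).
V_th is the unloaded tap voltage: V_supply · R2/(R1'+R2) = 3.34 × 0.7955 = 2.657 V.
With V_supply suppressed (replaced by a short), R_th = R1' ‖ R2 = (8.379 × 32.6)/(8.379 + 32.6) = 6.666 kΩ.

V_th ≈ 2.66 V, R_th ≈ 6.67 kΩ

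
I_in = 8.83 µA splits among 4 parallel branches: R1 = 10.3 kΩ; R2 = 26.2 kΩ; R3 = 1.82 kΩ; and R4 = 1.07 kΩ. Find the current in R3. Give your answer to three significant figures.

Total conductance ΣG = 1/10.3 + 1/26.2 + 1/1.82 + 1/1.07 = 1.619 (units of 1/kΩ).
By the current-divider rule, I = I_in · G_k/ΣG = 8.83 × 0.3393 = 2.996 µA.

I ≈ 3.00 µA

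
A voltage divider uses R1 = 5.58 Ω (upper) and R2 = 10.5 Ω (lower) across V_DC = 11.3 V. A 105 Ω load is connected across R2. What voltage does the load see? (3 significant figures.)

R2 ‖ R_L = (10.5 × 105)/(10.5 + 105) = 9.545 Ω.
Voltage divider with the loaded lower leg: V_out = 11.3 × 9.545/(5.58 + 9.545) = 11.3 × 0.6311 = 7.131 V.
(Unloaded it would be 7.38 V; the load pulls it down.)

V_out ≈ 7.13 V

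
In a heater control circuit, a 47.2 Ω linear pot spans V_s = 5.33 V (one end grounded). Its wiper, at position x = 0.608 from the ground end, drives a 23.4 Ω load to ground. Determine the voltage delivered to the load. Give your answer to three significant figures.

V_out ≈ 2.19 V

The pot divides into 18.50 Ω above the wiper and 28.70 Ω below.
R_L loads the lower segment: effective lower R = 12.89 Ω.
V_out = 5.33 × 12.89/(18.50 + 12.89) = 2.189 V.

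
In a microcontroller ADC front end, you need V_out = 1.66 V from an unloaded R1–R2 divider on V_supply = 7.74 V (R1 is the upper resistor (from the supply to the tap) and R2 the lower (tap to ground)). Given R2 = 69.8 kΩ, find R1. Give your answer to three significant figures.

R1 ≈ 256 kΩ

Required fraction k = V_out/V_supply = 0.2145.
R1 = R2·(1/k − 1) = 69.8 × 3.663 = 255.7 kΩ.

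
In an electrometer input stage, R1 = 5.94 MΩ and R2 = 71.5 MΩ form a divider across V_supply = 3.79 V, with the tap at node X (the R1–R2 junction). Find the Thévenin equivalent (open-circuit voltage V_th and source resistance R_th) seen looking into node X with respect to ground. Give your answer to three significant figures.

V_th ≈ 3.50 V, R_th ≈ 5.48 MΩ

Open-circuit (no load on X): V_th = V_supply · R2/(R1 + R2) = 3.79 × 71.5/(5.940 + 71.5) = 3.499 V.
Zeroing V_supply shorts the top of R1 to ground, so R_th = R1 ‖ R2 = 5.484 MΩ.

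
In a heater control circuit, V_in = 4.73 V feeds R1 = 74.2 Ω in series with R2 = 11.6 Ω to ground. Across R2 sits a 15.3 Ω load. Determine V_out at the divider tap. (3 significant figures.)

First combine the lower leg with the load: R2 ‖ R_L = 6.598 Ω.
Now apply the divider: V_out = 4.73 × 0.08166 = 0.3862 V.

V_out ≈ 0.386 V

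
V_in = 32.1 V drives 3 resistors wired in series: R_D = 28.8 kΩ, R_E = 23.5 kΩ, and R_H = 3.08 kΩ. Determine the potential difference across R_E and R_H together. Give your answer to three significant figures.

V ≈ 15.4 V

ΣR = 28.8 + 23.5 + 3.08 = 55.38 kΩ.
R_{R_E..R_H} = 23.5 + 3.08 = 26.58 kΩ.
By the voltage-divider rule, V = 32.1 × 26.58/55.38 = 15.41 V.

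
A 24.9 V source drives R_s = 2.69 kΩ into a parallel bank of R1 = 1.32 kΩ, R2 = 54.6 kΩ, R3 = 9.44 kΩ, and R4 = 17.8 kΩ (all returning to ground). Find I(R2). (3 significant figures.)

I ≈ 0.129 mA

Equivalent of the parallel group: R_p = 1.066 kΩ.
V_A = 24.9 × 1.066/3.756 = 7.067 V.
Branch current I = V_A/R2 = 7.067/54.6 = 0.1294 mA.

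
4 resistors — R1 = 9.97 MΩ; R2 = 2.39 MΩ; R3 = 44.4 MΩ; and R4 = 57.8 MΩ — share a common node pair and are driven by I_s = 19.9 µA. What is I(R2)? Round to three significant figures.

I ≈ 14.9 µA

Conductances: ΣG = 1/9.97 + 1/2.39 + 1/44.4 + 1/57.8 = 0.5585 (1/MΩ).
R2 takes the fraction G_k/ΣG = 0.4184/0.5585 = 0.7491, so I = 19.9 × 0.7491 = 14.91 µA.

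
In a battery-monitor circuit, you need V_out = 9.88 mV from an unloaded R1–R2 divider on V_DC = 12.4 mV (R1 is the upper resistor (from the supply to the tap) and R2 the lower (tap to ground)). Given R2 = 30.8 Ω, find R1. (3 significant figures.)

The divider ratio is R2/(R1+R2) = 9.88/12.4 = 0.7968.
R1 = R2·(1/k − 1) = 30.8 × 0.2551 = 7.856 Ω.

R1 ≈ 7.86 Ω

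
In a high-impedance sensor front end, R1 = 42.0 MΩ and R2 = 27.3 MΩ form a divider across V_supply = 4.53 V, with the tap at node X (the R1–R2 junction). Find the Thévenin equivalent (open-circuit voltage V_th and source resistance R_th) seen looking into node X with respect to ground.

Open-circuit (no load on X): V_th = V_supply · R2/(R1 + R2) = 4.53 × 27.3/(42.00 + 27.3) = 1.785 V.
Zeroing V_supply shorts the top of R1 to ground, so R_th = R1 ‖ R2 = 16.55 MΩ.

V_th ≈ 1.78 V, R_th ≈ 16.5 MΩ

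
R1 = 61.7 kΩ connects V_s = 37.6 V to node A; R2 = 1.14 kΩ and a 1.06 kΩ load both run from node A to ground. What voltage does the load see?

R2 ‖ R_L = (1.14 × 1.06)/(1.14 + 1.06) = 0.5493 kΩ.
Voltage divider with the loaded lower leg: V_out = 37.6 × 0.5493/(61.7 + 0.5493) = 37.6 × 0.008824 = 0.3318 V.
(Unloaded it would be 0.682 V; the load pulls it down.)

V_out ≈ 0.332 V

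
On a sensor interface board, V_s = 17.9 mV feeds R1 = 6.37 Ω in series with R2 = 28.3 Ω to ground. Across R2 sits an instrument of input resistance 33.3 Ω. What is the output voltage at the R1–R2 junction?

R2 ‖ R_L = (28.3 × 33.3)/(28.3 + 33.3) = 15.30 Ω.
Voltage divider with the loaded lower leg: V_out = 17.9 × 15.30/(6.37 + 15.30) = 17.9 × 0.7060 = 12.64 mV.

V_out ≈ 12.6 mV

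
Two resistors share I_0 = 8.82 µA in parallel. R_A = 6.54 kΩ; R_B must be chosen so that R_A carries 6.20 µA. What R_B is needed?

R_B ≈ 15.5 kΩ

The fraction through R_A equals R_B/(R_A+R_B).
6.20/8.82 = R_B/(R_A + R_B) → R_B = R_A · (0.7029)/(1 − 0.7029) = 6.54 × 2.366 = 15.48 kΩ.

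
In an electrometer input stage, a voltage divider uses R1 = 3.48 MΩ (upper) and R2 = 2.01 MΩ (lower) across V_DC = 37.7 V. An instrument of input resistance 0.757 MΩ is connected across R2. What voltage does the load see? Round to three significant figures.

V_out ≈ 5.14 V

R2 ‖ R_L = (2.01 × 0.757)/(2.01 + 0.757) = 0.5499 MΩ.
Voltage divider with the loaded lower leg: V_out = 37.7 × 0.5499/(3.48 + 0.5499) = 37.7 × 0.1365 = 5.144 V.
(Unloaded it would be 13.8 V; the load pulls it down.)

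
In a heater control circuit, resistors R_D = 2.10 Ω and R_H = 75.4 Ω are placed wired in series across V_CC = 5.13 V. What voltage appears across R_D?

Series total: ΣR = 2.10 + 75.4 = 77.50 Ω.
V = V_CC · R/ΣR = 5.13 × 0.02710 = 0.1390 V.

V ≈ 0.139 V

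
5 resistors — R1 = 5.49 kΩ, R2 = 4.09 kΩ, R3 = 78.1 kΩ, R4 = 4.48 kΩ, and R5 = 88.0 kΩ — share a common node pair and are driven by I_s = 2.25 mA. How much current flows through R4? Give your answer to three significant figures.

I ≈ 0.745 mA

Conductances: ΣG = 1/5.49 + 1/4.09 + 1/78.1 + 1/4.48 + 1/88.0 = 0.6740 (1/kΩ).
Current divider: I(R4) = I_s · G_k/ΣG = 2.25 × (0.2232/0.6740) = 2.25 × 0.3312 = 0.7451 mA.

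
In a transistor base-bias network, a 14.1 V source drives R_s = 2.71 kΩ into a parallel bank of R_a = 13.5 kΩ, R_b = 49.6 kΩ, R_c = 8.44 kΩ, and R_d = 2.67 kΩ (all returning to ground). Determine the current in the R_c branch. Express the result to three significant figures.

Combine the parallel branches: R_p = (1/13.5 + 1/49.6 + 1/8.44 + 1/2.67)⁻¹ = 1.703 kΩ.
Node voltage V_A = V_s · R_p/(R_s + R_p) = 14.1 × 0.3859 = 5.441 V.
Branch current I = V_A/R_c = 5.441/8.44 = 0.6447 mA.
(Equivalently: I_total = 3.195 mA, then current-divider fraction G_k/ΣG = 0.2018.)

I ≈ 0.645 mA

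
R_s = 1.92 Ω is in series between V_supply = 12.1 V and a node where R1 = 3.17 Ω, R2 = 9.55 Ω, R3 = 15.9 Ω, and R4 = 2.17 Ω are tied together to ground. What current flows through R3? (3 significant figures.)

I ≈ 0.271 A

Parallel bank: R_p = 1/(1/3.17 + 1/9.55 + 1/15.9 + 1/2.17) = 1.059 Ω.
Node voltage V_A = V_supply · R_p/(R_s + R_p) = 12.1 × 0.3556 = 4.303 V.
Branch current I = V_A/R3 = 4.303/15.9 = 0.2706 A.
(Equivalently: I_total = 4.061 A, then current-divider fraction G_k/ΣG = 0.06663.)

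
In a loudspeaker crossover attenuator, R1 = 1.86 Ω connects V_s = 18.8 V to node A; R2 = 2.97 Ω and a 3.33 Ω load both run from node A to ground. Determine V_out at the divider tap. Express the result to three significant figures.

First combine the lower leg with the load: R2 ‖ R_L = 1.570 Ω.
Now apply the divider: V_out = 18.8 × 0.4577 = 8.605 V.
(Unloaded it would be 11.6 V; the load pulls it down.)

V_out ≈ 8.60 V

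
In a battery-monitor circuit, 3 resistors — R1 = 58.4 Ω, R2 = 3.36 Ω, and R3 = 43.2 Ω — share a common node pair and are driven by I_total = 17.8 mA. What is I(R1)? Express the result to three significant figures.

ΣG = 1/58.4 + 1/3.36 + 1/43.2 = 0.3379.
By the current-divider rule, I = I_total · G_k/ΣG = 17.8 × 0.05068 = 0.9021 mA.

I ≈ 0.902 mA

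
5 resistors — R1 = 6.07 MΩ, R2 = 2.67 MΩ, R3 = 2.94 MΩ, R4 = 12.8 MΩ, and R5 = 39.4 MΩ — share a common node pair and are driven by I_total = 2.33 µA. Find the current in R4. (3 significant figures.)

I ≈ 0.185 µA

ΣG = 1/6.07 + 1/2.67 + 1/2.94 + 1/12.8 + 1/39.4 = 0.9829.
R4 takes the fraction G_k/ΣG = 0.07812/0.9829 = 0.07948, so I = 2.33 × 0.07948 = 0.1852 µA.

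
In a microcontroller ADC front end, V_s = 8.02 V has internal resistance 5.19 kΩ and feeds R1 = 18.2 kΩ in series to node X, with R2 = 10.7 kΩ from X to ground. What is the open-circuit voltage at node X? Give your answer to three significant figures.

V_th ≈ 2.52 V

R1' = 5.19 + 18.2 = 23.39 kΩ (source resistance + R1).
With X open, the divider is unloaded: V_th = 8.02 × 10.7/34.09 = 2.517 V.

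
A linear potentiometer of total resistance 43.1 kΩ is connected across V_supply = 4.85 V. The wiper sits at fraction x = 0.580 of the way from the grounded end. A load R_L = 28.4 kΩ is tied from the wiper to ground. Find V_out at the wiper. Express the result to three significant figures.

V_out ≈ 2.05 V

The pot divides into 18.10 kΩ above the wiper and 25.00 kΩ below.
Lower segment in parallel with the load: 25.00 ‖ 28.4 = 13.30 kΩ.
V_out = 4.85 × 13.30/(18.10 + 13.30) = 2.054 V.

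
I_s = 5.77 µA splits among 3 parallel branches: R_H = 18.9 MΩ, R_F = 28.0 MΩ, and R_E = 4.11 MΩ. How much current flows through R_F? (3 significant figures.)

Total conductance ΣG = 1/18.9 + 1/28.0 + 1/4.11 = 0.3319 (units of 1/MΩ).
R_F takes the fraction G_k/ΣG = 0.03571/0.3319 = 0.1076, so I = 5.77 × 0.1076 = 0.6208 µA.

I ≈ 0.621 µA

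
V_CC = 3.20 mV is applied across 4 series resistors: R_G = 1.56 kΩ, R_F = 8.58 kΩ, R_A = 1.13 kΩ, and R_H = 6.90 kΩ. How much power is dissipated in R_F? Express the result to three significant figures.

P ≈ 0.266 nW

The common current is I = 3.20/18.17 = 0.1761 µA.
V(R_F) = I·R = 1.511 mV; P = V·I = 1.511 × 0.1761 = 0.2661 nW.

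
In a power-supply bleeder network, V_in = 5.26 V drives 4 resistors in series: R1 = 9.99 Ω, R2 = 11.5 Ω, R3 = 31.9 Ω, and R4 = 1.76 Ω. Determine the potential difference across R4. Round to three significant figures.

V ≈ 0.168 V

ΣR = 9.99 + 11.5 + 31.9 + 1.76 = 55.15 Ω.
Voltage divider: V = V_in · (1.760 / 55.15) = 5.26 × 0.03191 = 0.1679 V.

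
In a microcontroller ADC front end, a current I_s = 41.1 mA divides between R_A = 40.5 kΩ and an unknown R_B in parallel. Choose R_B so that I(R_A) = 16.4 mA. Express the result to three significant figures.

The fraction through R_A equals R_B/(R_A+R_B).
With f = 0.3990, R_B = R_A · f/(1−f) = 40.5 × 0.6640 = 26.89 kΩ.

R_B ≈ 26.9 kΩ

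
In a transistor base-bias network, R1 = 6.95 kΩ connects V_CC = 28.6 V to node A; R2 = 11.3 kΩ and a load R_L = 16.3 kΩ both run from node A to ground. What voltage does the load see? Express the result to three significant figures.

V_out ≈ 14.0 V

The load sits in parallel with R2, giving an effective lower resistance R2' = R2·R_L/(R2+R_L) = 6.674 kΩ.
Voltage divider with the loaded lower leg: V_out = 28.6 × 6.674/(6.95 + 6.674) = 28.6 × 0.4899 = 14.01 V.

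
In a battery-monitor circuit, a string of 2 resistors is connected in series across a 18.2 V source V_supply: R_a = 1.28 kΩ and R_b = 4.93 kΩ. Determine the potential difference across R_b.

Series total: ΣR = 1.28 + 4.93 = 6.210 kΩ.
V = V_supply · R/ΣR = 18.2 × 0.7939 = 14.45 V.

V ≈ 14.4 V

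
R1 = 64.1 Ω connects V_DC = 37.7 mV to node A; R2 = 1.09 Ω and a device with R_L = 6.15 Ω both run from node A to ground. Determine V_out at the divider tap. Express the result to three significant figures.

V_out ≈ 0.537 mV

The load sits in parallel with R2, giving an effective lower resistance R2' = R2·R_L/(R2+R_L) = 0.9259 Ω.
Voltage divider with the loaded lower leg: V_out = 37.7 × 0.9259/(64.1 + 0.9259) = 37.7 × 0.01424 = 0.5368 mV.
(Unloaded it would be 0.630 mV; the load pulls it down.)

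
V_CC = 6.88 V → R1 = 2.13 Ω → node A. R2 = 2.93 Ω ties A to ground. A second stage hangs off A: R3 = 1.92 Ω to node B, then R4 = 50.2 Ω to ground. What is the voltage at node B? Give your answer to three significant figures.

V_B ≈ 3.75 V

The second stage (R3 + R4 = 52.12 Ω) loads node A in parallel with R2.
R2 ‖ (R3+R4) = 2.774 Ω.
First divider: V_A = V_CC · 2.774/(2.13 + 2.774) = 3.892 V.
Then the unloaded second divider: V_B = V_A × R4/(R3+R4) = 3.892 × 0.9632 = 3.748 V.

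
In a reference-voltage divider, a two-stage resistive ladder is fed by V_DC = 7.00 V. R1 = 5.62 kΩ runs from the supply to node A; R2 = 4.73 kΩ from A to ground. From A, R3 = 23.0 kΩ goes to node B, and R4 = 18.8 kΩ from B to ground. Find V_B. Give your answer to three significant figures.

V_B ≈ 1.36 V

Node A sees R2 in parallel with the series input of stage 2, R3 + R4 = 41.80 kΩ.
R2 ‖ (R3+R4) = 4.249 kΩ.
First divider: V_A = V_DC · 4.249/(5.62 + 4.249) = 3.014 V.
V_B = V_A × 0.4498 = 1.356 V.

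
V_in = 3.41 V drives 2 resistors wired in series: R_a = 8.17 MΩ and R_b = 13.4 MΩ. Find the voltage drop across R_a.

V ≈ 1.29 V

Series total: ΣR = 8.17 + 13.4 = 21.57 MΩ.
Voltage divider: V = V_in · (8.170 / 21.57) = 3.41 × 0.3788 = 1.292 V.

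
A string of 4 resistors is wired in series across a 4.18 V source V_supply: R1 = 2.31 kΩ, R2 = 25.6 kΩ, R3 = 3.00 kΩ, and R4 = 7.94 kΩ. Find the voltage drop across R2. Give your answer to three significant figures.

Series total: ΣR = 2.31 + 25.6 + 3.00 + 7.94 = 38.85 kΩ.
V = V_supply · R/ΣR = 4.18 × 0.6589 = 2.754 V.

V ≈ 2.75 V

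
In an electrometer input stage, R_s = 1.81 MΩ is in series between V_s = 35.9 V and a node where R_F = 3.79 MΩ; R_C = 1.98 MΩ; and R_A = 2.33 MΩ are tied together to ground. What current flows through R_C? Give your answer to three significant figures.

I ≈ 5.72 µA

Combine the parallel branches: R_p = (1/3.79 + 1/1.98 + 1/2.33)⁻¹ = 0.8347 MΩ.
V_A = 35.9 × 0.8347/2.645 = 11.33 V.
Branch current I = V_A/R_C = 11.33/1.98 = 5.722 µA.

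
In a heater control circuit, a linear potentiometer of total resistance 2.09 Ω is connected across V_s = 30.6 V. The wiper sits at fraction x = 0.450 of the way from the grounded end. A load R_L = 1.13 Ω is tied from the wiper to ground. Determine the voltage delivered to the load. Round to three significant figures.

The pot divides into 1.149 Ω above the wiper and 0.9405 Ω below.
Lower segment in parallel with the load: 0.9405 ‖ 1.13 = 0.5133 Ω.
V_out = 30.6 × 0.5133/(1.149 + 0.5133) = 9.446 V.
(Unloaded: V_out = x·V_s = 13.8 V.)

V_out ≈ 9.45 V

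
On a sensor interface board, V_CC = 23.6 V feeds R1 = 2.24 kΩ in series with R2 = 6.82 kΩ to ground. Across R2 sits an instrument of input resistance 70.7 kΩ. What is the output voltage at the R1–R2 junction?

V_out ≈ 17.4 V

R2 ‖ R_L = (6.82 × 70.7)/(6.82 + 70.7) = 6.220 kΩ.
Voltage divider with the loaded lower leg: V_out = 23.6 × 6.220/(2.24 + 6.220) = 23.6 × 0.7352 = 17.35 V.
(Unloaded it would be 17.8 V; the load pulls it down.)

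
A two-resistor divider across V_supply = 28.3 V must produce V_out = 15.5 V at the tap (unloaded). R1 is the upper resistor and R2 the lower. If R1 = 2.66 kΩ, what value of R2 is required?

R2 ≈ 3.22 kΩ

The divider ratio is R2/(R1+R2) = 15.5/28.3 = 0.5477.
Rearranging, R2 = R1·k/(1−k) = 2.66 × 1.211 = 3.221 kΩ.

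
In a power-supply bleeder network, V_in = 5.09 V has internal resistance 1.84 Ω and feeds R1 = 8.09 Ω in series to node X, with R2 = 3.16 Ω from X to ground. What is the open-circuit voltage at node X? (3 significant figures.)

V_th ≈ 1.23 V

R1' = 1.84 + 8.09 = 9.930 Ω (source resistance + R1).
Open-circuit (no load on X): V_th = V_in · R2/(R1' + R2) = 5.09 × 3.16/(9.930 + 3.16) = 1.229 V.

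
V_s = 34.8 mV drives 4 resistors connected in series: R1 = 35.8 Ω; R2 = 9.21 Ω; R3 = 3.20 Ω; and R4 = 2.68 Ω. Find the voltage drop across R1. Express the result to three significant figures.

Total series resistance ΣR = 35.8 + 9.21 + 3.20 + 2.68 = 50.89 Ω.
Voltage divider: V = V_s · (35.80 / 50.89) = 34.8 × 0.7035 = 24.48 mV.

V ≈ 24.5 mV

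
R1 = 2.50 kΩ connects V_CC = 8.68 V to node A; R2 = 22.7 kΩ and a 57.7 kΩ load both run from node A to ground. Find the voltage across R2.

V_out ≈ 7.53 V

First combine the lower leg with the load: R2 ‖ R_L = 16.29 kΩ.
Voltage divider with the loaded lower leg: V_out = 8.68 × 16.29/(2.50 + 16.29) = 8.68 × 0.8670 = 7.525 V.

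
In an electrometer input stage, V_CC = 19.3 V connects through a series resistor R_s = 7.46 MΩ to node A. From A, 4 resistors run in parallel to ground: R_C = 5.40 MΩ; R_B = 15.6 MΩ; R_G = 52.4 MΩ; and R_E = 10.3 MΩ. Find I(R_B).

I ≈ 0.332 µA

Combine the parallel branches: R_p = (1/5.40 + 1/15.6 + 1/52.4 + 1/10.3)⁻¹ = 2.736 MΩ.
V_A = 19.3 × 2.736/10.20 = 5.179 V.
I(R_B) = V_A / R_B = 5.179/15.6 = 0.3320 µA.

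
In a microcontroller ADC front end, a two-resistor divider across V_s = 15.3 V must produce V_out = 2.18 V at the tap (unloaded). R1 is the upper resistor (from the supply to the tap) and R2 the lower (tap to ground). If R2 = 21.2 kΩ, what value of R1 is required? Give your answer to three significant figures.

V_out/V_s = R2/(R1+R2) = 0.1425.
So R1 = R2 · (V_s/V_out − 1) = 21.2 × (15.3/2.18 − 1) = 21.2 × 6.018 = 127.6 kΩ.

R1 ≈ 128 kΩ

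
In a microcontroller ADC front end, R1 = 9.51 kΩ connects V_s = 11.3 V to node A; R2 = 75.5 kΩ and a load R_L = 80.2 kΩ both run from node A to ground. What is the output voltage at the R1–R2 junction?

First combine the lower leg with the load: R2 ‖ R_L = 38.89 kΩ.
Now apply the divider: V_out = 11.3 × 0.8035 = 9.080 V.
(Unloaded it would be 10.0 V; the load pulls it down.)

V_out ≈ 9.08 V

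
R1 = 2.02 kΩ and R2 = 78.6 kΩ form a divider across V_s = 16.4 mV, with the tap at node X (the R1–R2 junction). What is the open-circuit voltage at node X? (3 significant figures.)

V_th ≈ 16.0 mV

V_th is the unloaded tap voltage: V_s · R2/(R1+R2) = 16.4 × 0.9749 = 15.99 mV.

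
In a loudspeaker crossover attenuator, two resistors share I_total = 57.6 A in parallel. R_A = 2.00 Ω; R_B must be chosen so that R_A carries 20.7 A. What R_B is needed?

In a two-way split, I_A/I_total = R_B/(R_A + R_B).
With f = 0.3594, R_B = R_A · f/(1−f) = 2.00 × 0.5610 = 1.122 Ω.

R_B ≈ 1.12 Ω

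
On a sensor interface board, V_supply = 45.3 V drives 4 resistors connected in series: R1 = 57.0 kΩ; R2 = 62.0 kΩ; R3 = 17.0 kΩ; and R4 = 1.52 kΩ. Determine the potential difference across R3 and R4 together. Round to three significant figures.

Total series resistance ΣR = 57.0 + 62.0 + 17.0 + 1.52 = 137.5 kΩ.
R_{R3..R4} = 17.0 + 1.52 = 18.52 kΩ.
Voltage divider: V = V_supply · (18.52 / 137.5) = 45.3 × 0.1347 = 6.101 V.

V ≈ 6.10 V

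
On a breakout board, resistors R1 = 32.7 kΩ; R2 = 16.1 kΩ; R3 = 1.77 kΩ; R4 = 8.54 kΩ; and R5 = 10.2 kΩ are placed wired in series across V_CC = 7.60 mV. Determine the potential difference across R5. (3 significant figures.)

Total series resistance ΣR = 32.7 + 16.1 + 1.77 + 8.54 + 10.2 = 69.31 kΩ.
V = V_CC · R/ΣR = 7.60 × 0.1472 = 1.118 mV.

V ≈ 1.12 mV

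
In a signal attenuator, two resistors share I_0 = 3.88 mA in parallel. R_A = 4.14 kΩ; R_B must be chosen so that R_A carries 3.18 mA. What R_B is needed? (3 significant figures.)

Two-branch current divider: I_A = I_0 · R_B/(R_A + R_B).
3.18/3.88 = R_B/(R_A + R_B) → R_B = R_A · (0.8196)/(1 − 0.8196) = 4.14 × 4.543 = 18.81 kΩ.

R_B ≈ 18.8 kΩ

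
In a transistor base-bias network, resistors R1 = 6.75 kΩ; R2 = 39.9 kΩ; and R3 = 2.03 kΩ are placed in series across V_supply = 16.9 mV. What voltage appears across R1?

Total series resistance ΣR = 6.75 + 39.9 + 2.03 = 48.68 kΩ.
V = V_supply · R/ΣR = 16.9 × 0.1387 = 2.343 mV.

V ≈ 2.34 mV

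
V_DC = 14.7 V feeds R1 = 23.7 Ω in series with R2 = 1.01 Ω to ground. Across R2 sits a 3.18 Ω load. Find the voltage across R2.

First combine the lower leg with the load: R2 ‖ R_L = 0.7665 Ω.
Voltage divider with the loaded lower leg: V_out = 14.7 × 0.7665/(23.7 + 0.7665) = 14.7 × 0.03133 = 0.4606 V.

V_out ≈ 0.461 V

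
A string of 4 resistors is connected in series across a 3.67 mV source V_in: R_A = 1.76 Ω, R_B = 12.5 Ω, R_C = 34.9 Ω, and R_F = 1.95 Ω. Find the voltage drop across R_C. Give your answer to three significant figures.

V ≈ 2.51 mV

ΣR = 1.76 + 12.5 + 34.9 + 1.95 = 51.11 Ω.
V = V_in · R/ΣR = 3.67 × 0.6828 = 2.506 mV.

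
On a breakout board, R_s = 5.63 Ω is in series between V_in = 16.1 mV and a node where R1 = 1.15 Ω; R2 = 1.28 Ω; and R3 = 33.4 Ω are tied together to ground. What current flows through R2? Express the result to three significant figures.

I ≈ 1.20 mA

Combine the parallel branches: R_p = (1/1.15 + 1/1.28 + 1/33.4)⁻¹ = 0.5950 Ω.
V_A by voltage divider: V_A = 16.1 × 0.5950/(5.63 + 0.5950) = 1.539 mV.
I(R2) = V_A / R2 = 1.539/1.28 = 1.202 mA.
(Equivalently: I_total = 2.586 mA, then current-divider fraction G_k/ΣG = 0.4648.)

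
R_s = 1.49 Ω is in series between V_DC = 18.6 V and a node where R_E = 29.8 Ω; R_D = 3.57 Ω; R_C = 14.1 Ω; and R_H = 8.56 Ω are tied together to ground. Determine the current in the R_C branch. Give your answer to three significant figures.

I ≈ 0.755 A

Combine the parallel branches: R_p = (1/29.8 + 1/3.57 + 1/14.1 + 1/8.56)⁻¹ = 1.994 Ω.
V_A by voltage divider: V_A = 18.6 × 1.994/(1.49 + 1.994) = 10.65 V.
I(R_C) = V_A / R_C = 10.65/14.1 = 0.7550 A.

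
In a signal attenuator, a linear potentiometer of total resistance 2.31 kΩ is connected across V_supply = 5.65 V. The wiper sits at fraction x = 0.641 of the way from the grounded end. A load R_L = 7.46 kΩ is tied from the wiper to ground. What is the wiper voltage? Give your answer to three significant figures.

V_out ≈ 3.38 V

Lower segment x·R_p = 1.481 kΩ; upper segment (1−x)·R_p = 0.8293 kΩ.
R_L loads the lower segment: effective lower R = 1.235 kΩ.
Then V_out = V_supply · 1.235/(0.8293 + 1.235) = 3.381 V.
(Unloaded: V_out = x·V_supply = 3.62 V.)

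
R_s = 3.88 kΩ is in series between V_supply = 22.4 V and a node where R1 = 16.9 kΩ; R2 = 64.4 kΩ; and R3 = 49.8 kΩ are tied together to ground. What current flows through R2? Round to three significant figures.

I ≈ 0.254 mA

Combine the parallel branches: R_p = (1/16.9 + 1/64.4 + 1/49.8)⁻¹ = 10.55 kΩ.
Node voltage V_A = V_supply · R_p/(R_s + R_p) = 22.4 × 0.7311 = 16.38 V.
Branch current I = V_A/R2 = 16.38/64.4 = 0.2543 mA.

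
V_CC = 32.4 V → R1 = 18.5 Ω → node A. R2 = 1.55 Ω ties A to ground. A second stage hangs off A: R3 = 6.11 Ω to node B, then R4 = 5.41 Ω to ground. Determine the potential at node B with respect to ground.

Node A sees R2 in parallel with the series input of stage 2, R3 + R4 = 11.52 Ω.
R2 ‖ (R3+R4) = 1.366 Ω.
First divider: V_A = V_CC · 1.366/(18.5 + 1.366) = 2.228 V.
Then the unloaded second divider: V_B = V_A × R4/(R3+R4) = 2.228 × 0.4696 = 1.046 V.

V_B ≈ 1.05 V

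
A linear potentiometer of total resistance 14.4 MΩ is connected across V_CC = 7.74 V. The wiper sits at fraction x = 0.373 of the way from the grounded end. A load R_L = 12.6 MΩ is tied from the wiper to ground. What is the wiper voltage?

Split the track: R_lower = x·R_p = 5.371 MΩ, R_upper = (1−x)·R_p = 9.029 MΩ.
R_L loads the lower segment: effective lower R = 3.766 MΩ.
Then V_out = V_CC · 3.766/(9.029 + 3.766) = 2.278 V.
(Unloaded: V_out = x·V_CC = 2.89 V.)

V_out ≈ 2.28 V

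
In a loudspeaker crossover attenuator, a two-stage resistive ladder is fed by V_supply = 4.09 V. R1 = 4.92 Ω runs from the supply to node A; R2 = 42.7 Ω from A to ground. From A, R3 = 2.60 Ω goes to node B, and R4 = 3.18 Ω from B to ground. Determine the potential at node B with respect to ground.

Looking into the second stage from A: R3 + R4 = 5.780 Ω appears in parallel with R2.
R2 ‖ (R3+R4) = 5.091 Ω.
V_A = 4.09 × 5.091/(4.92 + 5.091) = 2.080 V.
Then the unloaded second divider: V_B = V_A × R4/(R3+R4) = 2.080 × 0.5502 = 1.144 V.

V_B ≈ 1.14 V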